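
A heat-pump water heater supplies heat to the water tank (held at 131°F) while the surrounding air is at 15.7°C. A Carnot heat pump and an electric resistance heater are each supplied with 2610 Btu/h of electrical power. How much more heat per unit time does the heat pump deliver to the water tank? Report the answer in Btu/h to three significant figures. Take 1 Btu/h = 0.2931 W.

19200 Btu/h

In absolute terms T_C = 288.85 K and T_H = 328.15 K, so ΔT = 39.30 K.
COP_Carnot = T_H/ΔT = 328.15/39.30 = 8.350.
The heat pump delivers Q̇_H = COP × Ẇ = 21790 Btu/h; the resistance heater delivers Ẇ = 2610 Btu/h.
Extra = (COP − 1)·Ẇ = 19180 Btu/h.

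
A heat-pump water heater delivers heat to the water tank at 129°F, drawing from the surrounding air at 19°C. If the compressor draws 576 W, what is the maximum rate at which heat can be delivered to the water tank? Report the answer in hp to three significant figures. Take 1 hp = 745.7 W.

7.24 hp

In absolute terms T_C = 292.15 K and T_H = 327.04 K, so ΔT = 34.89 K.
COP_Carnot = T_H/ΔT = 327.04/34.89 = 9.374.
Q̇_max = COP_Carnot × Ẇ = 9.374 × 576.0 W = 5399 W = 7.241 hp.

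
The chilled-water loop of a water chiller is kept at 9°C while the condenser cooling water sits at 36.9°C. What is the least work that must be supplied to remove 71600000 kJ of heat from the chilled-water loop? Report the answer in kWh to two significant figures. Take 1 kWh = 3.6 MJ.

In absolute terms T_C = 282.15 K and T_H = 310.05 K, so ΔT = 27.90 K.
The reversible limit is COP_R = T_C/ΔT = 10.11, so W_min = Q_C/COP = Q_C·ΔT/T_C.
W_min = 71600000 × 27.90/282.15 = 7080000 kJ = 1967 kWh.

2000 kWh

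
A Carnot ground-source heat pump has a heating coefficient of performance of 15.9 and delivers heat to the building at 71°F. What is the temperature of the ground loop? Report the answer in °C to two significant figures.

3.1 °C

COP_HP = T_H/(T_H − T_C) gives T_H − T_C = T_H/COP.
With T_H = 294.82 K, T_C = 294.82 × (1 − 1/15.9) = 276.27 K.
Converting, 276.27 K = 3.12°C.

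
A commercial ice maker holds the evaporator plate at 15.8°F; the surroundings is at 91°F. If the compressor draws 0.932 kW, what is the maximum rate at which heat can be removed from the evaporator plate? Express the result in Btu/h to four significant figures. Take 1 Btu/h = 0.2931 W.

20110 Btu/h

In absolute terms T_C = 264.15 K and T_H = 305.93 K, so ΔT = 41.78 K.
COP_Carnot = T_C/ΔT = 264.15/41.78 = 6.323.
Q̇_max = COP_Carnot × Ẇ = 6.323 × 0.9320 kW = 5.893 kW = 20110 Btu/h.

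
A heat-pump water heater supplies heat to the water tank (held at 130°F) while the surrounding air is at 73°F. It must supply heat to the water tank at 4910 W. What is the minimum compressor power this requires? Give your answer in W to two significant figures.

In absolute terms T_C = 295.93 K and T_H = 327.59 K, so ΔT = 31.67 K.
COP_Carnot = T_H/ΔT = 327.59/31.67 = 10.35.
Ẇ_min = Q̇/COP_Carnot = 4910/10.35 = 474.6 W.

470 W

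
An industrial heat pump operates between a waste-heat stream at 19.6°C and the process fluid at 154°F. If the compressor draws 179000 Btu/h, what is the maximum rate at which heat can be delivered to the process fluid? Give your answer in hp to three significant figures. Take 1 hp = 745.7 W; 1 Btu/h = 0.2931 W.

498 hp

In absolute terms T_C = 292.75 K and T_H = 340.93 K, so ΔT = 48.18 K.
COP_Carnot = T_H/ΔT = 340.93/48.18 = 7.076.
Q̇_max = COP_Carnot × Ẇ = 7.076 × 179000 Btu/h = 1267000 Btu/h = 497.9 hp.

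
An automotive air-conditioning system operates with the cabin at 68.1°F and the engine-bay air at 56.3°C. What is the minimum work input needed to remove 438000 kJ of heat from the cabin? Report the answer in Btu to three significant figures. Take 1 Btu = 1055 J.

51300 Btu

In absolute terms T_C = 293.21 K and T_H = 329.45 K, so ΔT = 36.24 K.
The reversible limit is COP_R = T_C/ΔT = 8.090, so W_min = Q_C/COP = Q_C·ΔT/T_C.
W_min = 438000 × 36.24/293.21 = 54140 kJ = 51320 Btu.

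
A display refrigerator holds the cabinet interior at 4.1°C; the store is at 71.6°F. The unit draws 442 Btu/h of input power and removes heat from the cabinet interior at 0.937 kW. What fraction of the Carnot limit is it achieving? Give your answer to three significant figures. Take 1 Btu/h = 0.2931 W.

Converting, Q̇_C = 0.9370 kW = 3197 Btu/h, so COP_actual = Q̇_C/Ẇ = 3197/442.0 = 7.233.
In absolute terms T_C = 277.25 K and T_H = 295.15 K, so ΔT = 17.90 K.
COP_Carnot = T_C/ΔT = 277.25/17.90 = 15.49.
η_II = COP_actual/COP_Carnot = 7.233/15.49 = 0.4670.

0.467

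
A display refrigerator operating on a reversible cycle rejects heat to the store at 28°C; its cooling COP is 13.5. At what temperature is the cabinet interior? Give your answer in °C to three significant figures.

7.23 °C

For a Carnot refrigerator COP_R = T_C/(T_H − T_C), so T_C = COP·T_H/(1 + COP).
With T_H = 301.15 K, T_C = 13.5 × 301.15/14.50 = 280.38 K.
Converting, 280.38 K = 7.23°C.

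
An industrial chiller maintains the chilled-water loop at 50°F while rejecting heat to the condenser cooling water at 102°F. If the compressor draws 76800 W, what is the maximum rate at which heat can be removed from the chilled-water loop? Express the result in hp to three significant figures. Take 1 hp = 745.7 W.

1010 hp

In absolute terms T_C = 283.15 K and T_H = 312.04 K, so ΔT = 28.89 K.
COP_Carnot = T_C/ΔT = 283.15/28.89 = 9.801.
Q̇_max = COP_Carnot × Ẇ = 9.801 × 76800 W = 752700 W = 1009 hp.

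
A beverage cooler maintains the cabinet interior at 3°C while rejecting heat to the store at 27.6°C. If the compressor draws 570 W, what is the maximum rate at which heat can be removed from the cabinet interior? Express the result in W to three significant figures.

In absolute terms T_C = 276.15 K and T_H = 300.75 K, so ΔT = 24.60 K.
COP_Carnot = T_C/ΔT = 276.15/24.60 = 11.23.
Q̇_max = COP_Carnot × Ẇ = 11.23 × 570.0 W = 6399 W.

6400 W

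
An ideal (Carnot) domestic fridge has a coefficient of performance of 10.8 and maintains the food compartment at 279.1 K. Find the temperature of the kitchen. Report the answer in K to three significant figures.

305 K

COP_R = T_C/(T_H − T_C) gives T_H − T_C = T_C/COP.
With T_C = 279.10 K, T_H = 279.10 × (1 + 1/10.8) = 304.94 K.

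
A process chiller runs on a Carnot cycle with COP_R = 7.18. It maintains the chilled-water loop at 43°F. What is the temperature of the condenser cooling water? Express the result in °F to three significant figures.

113 °F

COP_R = T_C/(T_H − T_C) gives T_H − T_C = T_C/COP.
With T_C = 279.26 K, T_H = 279.26 × (1 + 1/7.18) = 318.16 K.
Converting, 318.16 K = 113.01°F.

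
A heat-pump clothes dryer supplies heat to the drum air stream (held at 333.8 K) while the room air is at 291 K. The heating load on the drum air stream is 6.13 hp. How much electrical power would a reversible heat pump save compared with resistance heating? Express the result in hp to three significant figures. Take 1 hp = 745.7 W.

The reservoir spacing is ΔT = 333.8 − 291 = 42.80 K.
COP_Carnot = T_H/ΔT = 333.80/42.80 = 7.799.
Resistance heating needs Ẇ_res = Q̇_H = 6.130 hp; the reversible heat pump needs only Ẇ_hp = Q̇_H/COP = 0.7860 hp.
Saving = 6.130 − 0.7860 = 5.344 hp.

5.34 hp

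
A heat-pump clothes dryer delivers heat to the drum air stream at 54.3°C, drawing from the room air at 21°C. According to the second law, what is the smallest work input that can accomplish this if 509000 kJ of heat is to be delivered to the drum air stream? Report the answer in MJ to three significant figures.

In absolute terms T_C = 294.15 K and T_H = 327.45 K, so ΔT = 33.30 K.
The reversible limit is COP_HP = T_H/ΔT = 9.833, so W_min = Q_H/COP = Q_H·ΔT/T_H.
W_min = 509000 × 33.30/327.45 = 51760 kJ = 51.76 MJ.

51.8 MJ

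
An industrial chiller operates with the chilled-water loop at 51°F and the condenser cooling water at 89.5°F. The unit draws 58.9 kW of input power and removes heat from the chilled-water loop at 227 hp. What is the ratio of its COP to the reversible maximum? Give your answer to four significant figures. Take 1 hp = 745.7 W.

Converting, Q̇_C = 227.0 hp = 169.3 kW, so COP_actual = Q̇_C/Ẇ = 169.3/58.90 = 2.874.
In absolute terms T_C = 283.71 K and T_H = 305.09 K, so ΔT = 21.39 K.
COP_Carnot = T_C/ΔT = 283.71/21.39 = 13.26.
η_II = COP_actual/COP_Carnot = 2.874/13.26 = 0.2167.

0.2167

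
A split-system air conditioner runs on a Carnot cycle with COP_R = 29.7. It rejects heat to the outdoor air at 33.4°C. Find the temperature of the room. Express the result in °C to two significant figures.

23 °C

For a Carnot refrigerator COP_R = T_C/(T_H − T_C), so T_C = COP·T_H/(1 + COP).
With T_H = 306.55 K, T_C = 29.7 × 306.55/30.70 = 296.56 K.
Converting, 296.56 K = 23.41°C.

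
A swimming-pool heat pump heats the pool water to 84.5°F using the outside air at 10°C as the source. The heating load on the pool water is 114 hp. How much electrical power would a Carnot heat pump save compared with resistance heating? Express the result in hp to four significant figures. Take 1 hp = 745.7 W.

106.8 hp

In absolute terms T_C = 283.15 K and T_H = 302.32 K, so ΔT = 19.17 K.
COP_Carnot = T_H/ΔT = 302.32/19.17 = 15.77.
Resistance heating needs Ẇ_res = Q̇_H = 114.0 hp; the reversible heat pump needs only Ẇ_hp = Q̇_H/COP = 7.228 hp.
Saving = 114.0 − 7.228 = 106.8 hp.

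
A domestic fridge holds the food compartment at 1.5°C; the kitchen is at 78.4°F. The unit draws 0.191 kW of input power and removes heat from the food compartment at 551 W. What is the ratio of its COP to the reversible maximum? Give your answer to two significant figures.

0.26

Converting, Q̇_C = 551.0 W = 0.5510 kW, so COP_actual = Q̇_C/Ẇ = 0.5510/0.1910 = 2.885.
In absolute terms T_C = 274.65 K and T_H = 298.93 K, so ΔT = 24.28 K.
COP_Carnot = T_C/ΔT = 274.65/24.28 = 11.31.
η_II = COP_actual/COP_Carnot = 2.885/11.31 = 0.2550.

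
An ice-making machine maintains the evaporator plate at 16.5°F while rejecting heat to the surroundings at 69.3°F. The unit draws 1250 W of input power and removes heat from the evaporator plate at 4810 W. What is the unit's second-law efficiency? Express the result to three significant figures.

COP_actual = Q̇_C/Ẇ = 4810/1250 = 3.848.
In absolute terms T_C = 264.54 K and T_H = 293.87 K, so ΔT = 29.33 K.
COP_Carnot = T_C/ΔT = 264.54/29.33 = 9.018.
η_II = COP_actual/COP_Carnot = 3.848/9.018 = 0.4267.

0.427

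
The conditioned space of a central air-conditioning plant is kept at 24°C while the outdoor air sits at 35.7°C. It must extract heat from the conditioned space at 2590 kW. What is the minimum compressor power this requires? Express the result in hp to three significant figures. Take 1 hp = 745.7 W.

137 hp

In absolute terms T_C = 297.15 K and T_H = 308.85 K, so ΔT = 11.70 K.
COP_Carnot = T_C/ΔT = 297.15/11.70 = 25.40.
Ẇ_min = Q̇/COP_Carnot = 2590/25.40 = 102.0 kW = 136.8 hp.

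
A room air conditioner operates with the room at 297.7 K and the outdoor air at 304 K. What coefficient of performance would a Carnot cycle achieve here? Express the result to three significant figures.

47.3

The reservoir spacing is ΔT = 304 − 297.7 = 6.300 K.
For a reversible cycle, COP_Carnot = T_C/ΔT = 297.70/6.300 = 47.25.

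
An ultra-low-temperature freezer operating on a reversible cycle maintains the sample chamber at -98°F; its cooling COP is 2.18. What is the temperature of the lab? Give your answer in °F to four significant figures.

67.90 °F

COP_R = T_C/(T_H − T_C) gives T_H − T_C = T_C/COP.
With T_C = 200.93 K, T_H = 200.93 × (1 + 1/2.18) = 293.10 K.
Converting, 293.10 K = 67.90°F.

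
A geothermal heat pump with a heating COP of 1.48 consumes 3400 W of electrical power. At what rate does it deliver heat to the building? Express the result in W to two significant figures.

5000 W

Q̇_H = COP_HP × Ẇ = 1.48 × 3400 = 5032 W.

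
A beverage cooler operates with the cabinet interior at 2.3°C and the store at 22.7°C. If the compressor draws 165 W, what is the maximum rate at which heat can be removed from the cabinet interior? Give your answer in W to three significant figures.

2230 W

In absolute terms T_C = 275.45 K and T_H = 295.85 K, so ΔT = 20.40 K.
COP_Carnot = T_C/ΔT = 275.45/20.40 = 13.50.
Q̇_max = COP_Carnot × Ẇ = 13.50 × 165.0 W = 2228 W.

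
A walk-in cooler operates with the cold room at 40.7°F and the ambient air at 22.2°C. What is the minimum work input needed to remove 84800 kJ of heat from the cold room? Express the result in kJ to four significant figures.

5298 kJ

In absolute terms T_C = 277.98 K and T_H = 295.35 K, so ΔT = 17.37 K.
The reversible limit is COP_R = T_C/ΔT = 16.01, so W_min = Q_C/COP = Q_C·ΔT/T_C.
W_min = 84800 × 17.37/277.98 = 5298 kJ.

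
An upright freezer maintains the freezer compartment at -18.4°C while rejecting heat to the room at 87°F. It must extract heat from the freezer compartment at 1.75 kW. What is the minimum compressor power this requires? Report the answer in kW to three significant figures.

0.336 kW

In absolute terms T_C = 254.75 K and T_H = 303.71 K, so ΔT = 48.96 K.
COP_Carnot = T_C/ΔT = 254.75/48.96 = 5.204.
Ẇ_min = Q̇/COP_Carnot = 1.750/5.204 = 0.3363 kW.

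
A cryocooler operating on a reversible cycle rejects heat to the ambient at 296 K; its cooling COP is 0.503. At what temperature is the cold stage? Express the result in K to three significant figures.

For a Carnot refrigerator COP_R = T_C/(T_H − T_C), so T_C = COP·T_H/(1 + COP).
With T_H = 296.00 K, T_C = 0.503 × 296.00/1.503 = 99.06 K.

99.1 K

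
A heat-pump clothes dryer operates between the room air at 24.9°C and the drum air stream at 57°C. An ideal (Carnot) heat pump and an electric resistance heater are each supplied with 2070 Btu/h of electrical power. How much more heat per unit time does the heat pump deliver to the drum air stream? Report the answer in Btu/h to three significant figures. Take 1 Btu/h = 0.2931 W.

In absolute terms T_C = 298.05 K and T_H = 330.15 K, so ΔT = 32.10 K.
COP_Carnot = T_H/ΔT = 330.15/32.10 = 10.29.
The heat pump delivers Q̇_H = COP × Ẇ = 21290 Btu/h; the resistance heater delivers Ẇ = 2070 Btu/h.
Extra = (COP − 1)·Ẇ = 19220 Btu/h.

19200 Btu/h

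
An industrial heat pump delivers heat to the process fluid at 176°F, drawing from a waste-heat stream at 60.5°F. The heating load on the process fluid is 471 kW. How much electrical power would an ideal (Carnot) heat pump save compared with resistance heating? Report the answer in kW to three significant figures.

In absolute terms T_C = 288.98 K and T_H = 353.15 K, so ΔT = 64.17 K.
COP_Carnot = T_H/ΔT = 353.15/64.17 = 5.504.
Resistance heating needs Ẇ_res = Q̇_H = 471.0 kW; the reversible heat pump needs only Ẇ_hp = Q̇_H/COP = 85.58 kW.
Saving = 471.0 − 85.58 = 385.4 kW.

385 kW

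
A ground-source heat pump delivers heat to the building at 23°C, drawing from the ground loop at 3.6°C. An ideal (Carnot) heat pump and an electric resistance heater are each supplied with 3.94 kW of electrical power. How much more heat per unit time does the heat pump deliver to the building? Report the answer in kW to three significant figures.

In absolute terms T_C = 276.75 K and T_H = 296.15 K, so ΔT = 19.40 K.
COP_Carnot = T_H/ΔT = 296.15/19.40 = 15.27.
The heat pump delivers Q̇_H = COP × Ẇ = 60.15 kW; the resistance heater delivers Ẇ = 3.940 kW.
Extra = (COP − 1)·Ẇ = 56.21 kW.

56.2 kW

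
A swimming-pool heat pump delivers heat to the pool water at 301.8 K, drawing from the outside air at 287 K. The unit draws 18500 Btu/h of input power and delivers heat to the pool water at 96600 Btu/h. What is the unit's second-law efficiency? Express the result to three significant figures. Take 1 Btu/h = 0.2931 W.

0.256

COP_actual = Q̇_H/Ẇ = 96600/18500 = 5.222.
The reservoir spacing is ΔT = 301.8 − 287 = 14.80 K.
COP_Carnot = T_H/ΔT = 301.80/14.80 = 20.39.
η_II = COP_actual/COP_Carnot = 5.222/20.39 = 0.2561.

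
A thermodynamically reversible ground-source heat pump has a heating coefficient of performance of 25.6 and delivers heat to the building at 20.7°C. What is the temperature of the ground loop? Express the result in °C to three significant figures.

9.22 °C

COP_HP = T_H/(T_H − T_C) gives T_H − T_C = T_H/COP.
With T_H = 293.85 K, T_C = 293.85 × (1 − 1/25.6) = 282.37 K.
Converting, 282.37 K = 9.22°C.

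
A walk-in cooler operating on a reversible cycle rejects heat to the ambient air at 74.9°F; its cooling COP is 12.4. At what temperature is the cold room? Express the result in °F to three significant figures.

For a Carnot refrigerator COP_R = T_C/(T_H − T_C), so T_C = COP·T_H/(1 + COP).
With T_H = 296.98 K, T_C = 12.4 × 296.98/13.40 = 274.82 K.
Converting, 274.82 K = 35.01°F.

35.0 °F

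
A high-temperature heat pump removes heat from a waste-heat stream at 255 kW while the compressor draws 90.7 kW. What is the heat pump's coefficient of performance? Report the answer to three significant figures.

The first law gives Q̇_H = Q̇_C + Ẇ, so the three rates are Q̇_C = 255.0, Q̇_H = 345.7, Ẇ = 90.70 kW.
COP_HP = Q̇_H/Ẇ = 345.7/90.70 = 3.811.

3.81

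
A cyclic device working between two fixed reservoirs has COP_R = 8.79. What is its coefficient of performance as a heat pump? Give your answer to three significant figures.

9.79

The first law on one cycle gives Q_H = Q_C + W, so Q_H/W = Q_C/W + 1.
COP_HP = COP_R + 1 = 8.79 + 1 = 9.79.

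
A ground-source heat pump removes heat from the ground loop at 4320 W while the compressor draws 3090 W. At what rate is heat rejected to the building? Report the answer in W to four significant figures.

For a cyclic device the first law requires Q̇_H = Q̇_C + Ẇ.
Q̇_H = Q̇_C + Ẇ = 7410 W.

7410 W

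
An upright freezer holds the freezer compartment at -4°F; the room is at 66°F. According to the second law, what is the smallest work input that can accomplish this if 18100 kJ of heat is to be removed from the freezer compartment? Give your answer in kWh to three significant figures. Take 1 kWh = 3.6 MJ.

In absolute terms T_C = 253.15 K and T_H = 292.04 K, so ΔT = 38.89 K.
The reversible limit is COP_R = T_C/ΔT = 6.510, so W_min = Q_C/COP = Q_C·ΔT/T_C.
W_min = 18100 × 38.89/253.15 = 2781 kJ = 0.7724 kWh.

0.772 kWh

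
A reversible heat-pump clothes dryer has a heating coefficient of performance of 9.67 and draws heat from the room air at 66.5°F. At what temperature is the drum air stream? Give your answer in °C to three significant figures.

52.9 °C

COP_HP = T_H/(T_H − T_C) rearranges to T_H = COP·T_C/(COP − 1).
With T_C = 292.32 K, T_H = 9.67 × 292.32/8.670 = 326.03 K.
Converting, 326.03 K = 52.88°C.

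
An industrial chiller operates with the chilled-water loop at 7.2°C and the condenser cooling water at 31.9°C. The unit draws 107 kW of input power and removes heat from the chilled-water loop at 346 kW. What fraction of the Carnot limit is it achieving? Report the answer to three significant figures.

0.285

COP_actual = Q̇_C/Ẇ = 346.0/107.0 = 3.234.
In absolute terms T_C = 280.35 K and T_H = 305.05 K, so ΔT = 24.70 K.
COP_Carnot = T_C/ΔT = 280.35/24.70 = 11.35.
η_II = COP_actual/COP_Carnot = 3.234/11.35 = 0.2849.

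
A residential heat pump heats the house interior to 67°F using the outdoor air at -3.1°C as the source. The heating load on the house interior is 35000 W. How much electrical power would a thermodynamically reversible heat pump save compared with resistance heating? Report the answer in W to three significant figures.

In absolute terms T_C = 270.05 K and T_H = 292.59 K, so ΔT = 22.54 K.
COP_Carnot = T_H/ΔT = 292.59/22.54 = 12.98.
Resistance heating needs Ẇ_res = Q̇_H = 35000 W; the reversible heat pump needs only Ẇ_hp = Q̇_H/COP = 2697 W.
Saving = 35000 − 2697 = 32300 W.

32300 W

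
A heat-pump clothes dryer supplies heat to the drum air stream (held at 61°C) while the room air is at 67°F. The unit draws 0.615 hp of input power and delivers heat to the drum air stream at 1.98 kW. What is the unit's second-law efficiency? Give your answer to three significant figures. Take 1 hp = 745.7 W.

Converting, Q̇_H = 1.980 kW = 2.655 hp, so COP_actual = Q̇_H/Ẇ = 2.655/0.6150 = 4.317.
In absolute terms T_C = 292.59 K and T_H = 334.15 K, so ΔT = 41.56 K.
COP_Carnot = T_H/ΔT = 334.15/41.56 = 8.041.
η_II = COP_actual/COP_Carnot = 4.317/8.041 = 0.5369.

0.537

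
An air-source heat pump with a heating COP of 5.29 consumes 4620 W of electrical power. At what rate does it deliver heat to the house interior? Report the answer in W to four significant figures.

24440 W

Q̇_H = COP_HP × Ẇ = 5.29 × 4620 = 24440 W.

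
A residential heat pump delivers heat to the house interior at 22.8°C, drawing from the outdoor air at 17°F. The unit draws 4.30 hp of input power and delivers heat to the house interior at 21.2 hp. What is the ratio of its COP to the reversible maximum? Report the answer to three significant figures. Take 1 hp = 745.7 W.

0.519

COP_actual = Q̇_H/Ẇ = 21.20/4.300 = 4.930.
In absolute terms T_C = 264.82 K and T_H = 295.95 K, so ΔT = 31.13 K.
COP_Carnot = T_H/ΔT = 295.95/31.13 = 9.506.
η_II = COP_actual/COP_Carnot = 4.930/9.506 = 0.5187.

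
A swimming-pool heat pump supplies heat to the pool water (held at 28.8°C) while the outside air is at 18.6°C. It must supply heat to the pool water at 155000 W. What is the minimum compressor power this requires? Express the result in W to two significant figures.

In absolute terms T_C = 291.75 K and T_H = 301.95 K, so ΔT = 10.20 K.
COP_Carnot = T_H/ΔT = 301.95/10.20 = 29.60.
Ẇ_min = Q̇/COP_Carnot = 155000/29.60 = 5236 W.

5200 W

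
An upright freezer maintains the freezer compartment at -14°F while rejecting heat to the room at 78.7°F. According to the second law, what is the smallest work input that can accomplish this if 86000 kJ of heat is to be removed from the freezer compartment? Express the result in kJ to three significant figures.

17900 kJ

In absolute terms T_C = 247.59 K and T_H = 299.09 K, so ΔT = 51.50 K.
The reversible limit is COP_R = T_C/ΔT = 4.808, so W_min = Q_C/COP = Q_C·ΔT/T_C.
W_min = 86000 × 51.50/247.59 = 17890 kJ.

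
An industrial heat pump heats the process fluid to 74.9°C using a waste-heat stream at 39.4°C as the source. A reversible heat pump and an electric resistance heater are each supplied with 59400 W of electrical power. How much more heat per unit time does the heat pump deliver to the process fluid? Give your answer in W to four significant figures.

In absolute terms T_C = 312.55 K and T_H = 348.05 K, so ΔT = 35.50 K.
COP_Carnot = T_H/ΔT = 348.05/35.50 = 9.804.
The heat pump delivers Q̇_H = COP × Ẇ = 582400 W; the resistance heater delivers Ẇ = 59400 W.
Extra = (COP − 1)·Ẇ = 523000 W.

523000 W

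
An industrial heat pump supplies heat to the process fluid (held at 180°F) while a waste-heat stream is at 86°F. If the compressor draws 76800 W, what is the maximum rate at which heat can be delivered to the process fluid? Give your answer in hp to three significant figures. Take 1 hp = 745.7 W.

In absolute terms T_C = 303.15 K and T_H = 355.37 K, so ΔT = 52.22 K.
COP_Carnot = T_H/ΔT = 355.37/52.22 = 6.805.
Q̇_max = COP_Carnot × Ẇ = 6.805 × 76800 W = 522600 W = 700.9 hp.

701 hp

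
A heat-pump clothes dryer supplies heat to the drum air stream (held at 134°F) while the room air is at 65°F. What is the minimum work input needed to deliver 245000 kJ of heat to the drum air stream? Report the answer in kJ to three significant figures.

28500 kJ

In absolute terms T_C = 291.48 K and T_H = 329.82 K, so ΔT = 38.33 K.
The reversible limit is COP_HP = T_H/ΔT = 8.604, so W_min = Q_H/COP = Q_H·ΔT/T_H.
W_min = 245000 × 38.33/329.82 = 28480 kJ.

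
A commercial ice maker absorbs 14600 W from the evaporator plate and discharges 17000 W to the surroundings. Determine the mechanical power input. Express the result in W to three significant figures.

2400 W

For a cyclic device the first law requires Q̇_H = Q̇_C + Ẇ.
Ẇ = Q̇_H − Q̇_C = 2400 W.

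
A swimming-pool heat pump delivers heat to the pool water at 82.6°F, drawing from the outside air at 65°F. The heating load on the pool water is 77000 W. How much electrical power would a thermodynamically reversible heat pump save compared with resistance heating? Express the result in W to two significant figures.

In absolute terms T_C = 291.48 K and T_H = 301.26 K, so ΔT = 9.778 K.
COP_Carnot = T_H/ΔT = 301.26/9.778 = 30.81.
Resistance heating needs Ẇ_res = Q̇_H = 77000 W; the reversible heat pump needs only Ẇ_hp = Q̇_H/COP = 2499 W.
Saving = 77000 − 2499 = 74500 W.

75000 W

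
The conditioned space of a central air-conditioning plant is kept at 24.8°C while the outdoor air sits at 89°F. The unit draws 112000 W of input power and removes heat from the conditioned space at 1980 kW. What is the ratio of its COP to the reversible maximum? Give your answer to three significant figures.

0.407

Converting, Q̇_C = 1980 kW = 1980000 W, so COP_actual = Q̇_C/Ẇ = 1980000/112000 = 17.68.
In absolute terms T_C = 297.95 K and T_H = 304.82 K, so ΔT = 6.867 K.
COP_Carnot = T_C/ΔT = 297.95/6.867 = 43.39.
η_II = COP_actual/COP_Carnot = 17.68/43.39 = 0.4074.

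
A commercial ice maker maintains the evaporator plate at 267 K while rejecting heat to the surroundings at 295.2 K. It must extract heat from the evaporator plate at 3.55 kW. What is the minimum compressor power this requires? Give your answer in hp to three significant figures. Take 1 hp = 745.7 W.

The reservoir spacing is ΔT = 295.2 − 267 = 28.20 K.
COP_Carnot = T_C/ΔT = 267.00/28.20 = 9.468.
Ẇ_min = Q̇/COP_Carnot = 3.550/9.468 = 0.3749 kW = 0.5028 hp.

0.503 hp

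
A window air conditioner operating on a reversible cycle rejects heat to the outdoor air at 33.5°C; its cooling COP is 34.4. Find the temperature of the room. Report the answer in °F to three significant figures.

76.7 °F

For a Carnot refrigerator COP_R = T_C/(T_H − T_C), so T_C = COP·T_H/(1 + COP).
With T_H = 306.65 K, T_C = 34.4 × 306.65/35.40 = 297.99 K.
Converting, 297.99 K = 76.71°F.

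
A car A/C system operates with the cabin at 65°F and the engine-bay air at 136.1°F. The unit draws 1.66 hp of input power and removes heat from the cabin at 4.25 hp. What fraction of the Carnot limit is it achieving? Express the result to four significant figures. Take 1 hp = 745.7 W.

COP_actual = Q̇_C/Ẇ = 4.250/1.660 = 2.560.
In absolute terms T_C = 291.48 K and T_H = 330.98 K, so ΔT = 39.50 K.
COP_Carnot = T_C/ΔT = 291.48/39.50 = 7.379.
η_II = COP_actual/COP_Carnot = 2.560/7.379 = 0.3469.

0.3469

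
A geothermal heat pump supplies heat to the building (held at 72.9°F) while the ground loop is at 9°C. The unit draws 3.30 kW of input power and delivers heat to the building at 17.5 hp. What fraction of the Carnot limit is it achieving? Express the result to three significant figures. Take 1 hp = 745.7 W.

Converting, Q̇_H = 17.50 hp = 13.05 kW, so COP_actual = Q̇_H/Ẇ = 13.05/3.300 = 3.954.
In absolute terms T_C = 282.15 K and T_H = 295.87 K, so ΔT = 13.72 K.
COP_Carnot = T_H/ΔT = 295.87/13.72 = 21.56.
η_II = COP_actual/COP_Carnot = 3.954/21.56 = 0.1834.

0.183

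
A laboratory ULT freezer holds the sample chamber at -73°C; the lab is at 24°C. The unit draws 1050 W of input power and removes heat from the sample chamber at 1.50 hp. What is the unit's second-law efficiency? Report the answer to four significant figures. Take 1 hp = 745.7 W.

Converting, Q̇_C = 1.500 hp = 1119 W, so COP_actual = Q̇_C/Ẇ = 1119/1050 = 1.065.
In absolute terms T_C = 200.15 K and T_H = 297.15 K, so ΔT = 97.00 K.
COP_Carnot = T_C/ΔT = 200.15/97.00 = 2.063.
η_II = COP_actual/COP_Carnot = 1.065/2.063 = 0.5163.

0.5163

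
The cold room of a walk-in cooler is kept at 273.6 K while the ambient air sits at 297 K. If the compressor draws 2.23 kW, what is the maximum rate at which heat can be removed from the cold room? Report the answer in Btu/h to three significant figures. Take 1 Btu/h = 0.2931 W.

The reservoir spacing is ΔT = 297 − 273.6 = 23.40 K.
COP_Carnot = T_C/ΔT = 273.60/23.40 = 11.69.
Q̇_max = COP_Carnot × Ẇ = 11.69 × 2.230 kW = 26.07 kW = 88960 Btu/h.

89000 Btu/h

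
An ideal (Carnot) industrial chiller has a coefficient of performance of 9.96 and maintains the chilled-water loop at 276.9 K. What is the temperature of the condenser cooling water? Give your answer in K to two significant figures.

300 K

COP_R = T_C/(T_H − T_C) gives T_H − T_C = T_C/COP.
With T_C = 276.90 K, T_H = 276.90 × (1 + 1/9.96) = 304.70 K.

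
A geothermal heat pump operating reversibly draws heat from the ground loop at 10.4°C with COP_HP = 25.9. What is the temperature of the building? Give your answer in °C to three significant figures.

COP_HP = T_H/(T_H − T_C) rearranges to T_H = COP·T_C/(COP − 1).
With T_C = 283.55 K, T_H = 25.9 × 283.55/24.90 = 294.94 K.
Converting, 294.94 K = 21.79°C.

21.8 °C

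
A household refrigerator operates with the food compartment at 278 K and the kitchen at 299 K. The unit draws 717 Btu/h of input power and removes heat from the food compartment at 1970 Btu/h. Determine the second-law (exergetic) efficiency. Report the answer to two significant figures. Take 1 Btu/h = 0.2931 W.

COP_actual = Q̇_C/Ẇ = 1970/717.0 = 2.748.
The reservoir spacing is ΔT = 299 − 278 = 21.00 K.
COP_Carnot = T_C/ΔT = 278.00/21.00 = 13.24.
η_II = COP_actual/COP_Carnot = 2.748/13.24 = 0.2075.

0.21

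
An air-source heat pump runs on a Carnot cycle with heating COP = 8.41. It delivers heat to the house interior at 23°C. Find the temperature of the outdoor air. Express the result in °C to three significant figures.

-12.2 °C

COP_HP = T_H/(T_H − T_C) gives T_H − T_C = T_H/COP.
With T_H = 296.15 K, T_C = 296.15 × (1 − 1/8.41) = 260.94 K.
Converting, 260.94 K = -12.21°C.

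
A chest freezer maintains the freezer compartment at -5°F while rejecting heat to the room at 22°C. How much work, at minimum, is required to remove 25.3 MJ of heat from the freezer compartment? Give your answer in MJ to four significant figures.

4.262 MJ

In absolute terms T_C = 252.59 K and T_H = 295.15 K, so ΔT = 42.56 K.
The reversible limit is COP_R = T_C/ΔT = 5.936, so W_min = Q_C/COP = Q_C·ΔT/T_C.
W_min = 25.30 × 42.56/252.59 = 4.262 MJ.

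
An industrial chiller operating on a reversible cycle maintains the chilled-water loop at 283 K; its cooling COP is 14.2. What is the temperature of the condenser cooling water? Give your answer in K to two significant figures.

300 K

COP_R = T_C/(T_H − T_C) gives T_H − T_C = T_C/COP.
With T_C = 283.00 K, T_H = 283.00 × (1 + 1/14.2) = 302.93 K.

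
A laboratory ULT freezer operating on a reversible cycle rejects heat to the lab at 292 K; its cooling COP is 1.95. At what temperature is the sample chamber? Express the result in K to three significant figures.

193 K

For a Carnot refrigerator COP_R = T_C/(T_H − T_C), so T_C = COP·T_H/(1 + COP).
With T_H = 292.00 K, T_C = 1.95 × 292.00/2.950 = 193.02 K.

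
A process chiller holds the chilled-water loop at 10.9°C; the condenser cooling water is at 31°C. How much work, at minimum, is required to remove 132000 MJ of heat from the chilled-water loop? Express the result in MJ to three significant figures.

In absolute terms T_C = 284.05 K and T_H = 304.15 K, so ΔT = 20.10 K.
The reversible limit is COP_R = T_C/ΔT = 14.13, so W_min = Q_C/COP = Q_C·ΔT/T_C.
W_min = 132000 × 20.10/284.05 = 9341 MJ.

9340 MJ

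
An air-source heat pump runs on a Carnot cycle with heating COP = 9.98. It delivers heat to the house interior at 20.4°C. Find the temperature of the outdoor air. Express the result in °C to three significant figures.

-9.01 °C

COP_HP = T_H/(T_H − T_C) gives T_H − T_C = T_H/COP.
With T_H = 293.55 K, T_C = 293.55 × (1 − 1/9.98) = 264.14 K.
Converting, 264.14 K = -9.01°C.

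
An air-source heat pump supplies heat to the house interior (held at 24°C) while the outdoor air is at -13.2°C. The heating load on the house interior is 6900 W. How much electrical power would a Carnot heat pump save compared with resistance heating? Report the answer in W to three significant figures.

In absolute terms T_C = 259.95 K and T_H = 297.15 K, so ΔT = 37.20 K.
COP_Carnot = T_H/ΔT = 297.15/37.20 = 7.988.
Resistance heating needs Ẇ_res = Q̇_H = 6900 W; the reversible heat pump needs only Ẇ_hp = Q̇_H/COP = 863.8 W.
Saving = 6900 − 863.8 = 6036 W.

6040 W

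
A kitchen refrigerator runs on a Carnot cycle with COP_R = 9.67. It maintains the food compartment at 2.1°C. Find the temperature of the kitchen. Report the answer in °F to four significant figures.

87.02 °F

COP_R = T_C/(T_H − T_C) gives T_H − T_C = T_C/COP.
With T_C = 275.25 K, T_H = 275.25 × (1 + 1/9.67) = 303.71 K.
Converting, 303.71 K = 87.02°F.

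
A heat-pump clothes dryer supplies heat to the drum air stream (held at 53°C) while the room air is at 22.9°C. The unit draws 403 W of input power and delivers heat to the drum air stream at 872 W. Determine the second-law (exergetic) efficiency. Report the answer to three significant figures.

COP_actual = Q̇_H/Ẇ = 872.0/403.0 = 2.164.
In absolute terms T_C = 296.05 K and T_H = 326.15 K, so ΔT = 30.10 K.
COP_Carnot = T_H/ΔT = 326.15/30.10 = 10.84.
η_II = COP_actual/COP_Carnot = 2.164/10.84 = 0.1997.

0.200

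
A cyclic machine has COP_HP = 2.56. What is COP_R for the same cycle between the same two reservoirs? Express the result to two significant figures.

1.6

Since Q_H = Q_C + W for any cycle, COP_R = Q_C/W = Q_H/W − 1.
COP_R = 2.56 − 1 = 1.56.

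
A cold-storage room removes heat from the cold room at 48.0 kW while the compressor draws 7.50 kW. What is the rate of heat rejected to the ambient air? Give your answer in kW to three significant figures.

55.5 kW

For a cyclic device the first law requires Q̇_H = Q̇_C + Ẇ.
Q̇_H = Q̇_C + Ẇ = 55.50 kW.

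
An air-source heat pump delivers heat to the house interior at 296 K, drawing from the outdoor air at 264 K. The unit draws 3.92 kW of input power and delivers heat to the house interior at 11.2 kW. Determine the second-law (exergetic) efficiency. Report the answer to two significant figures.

COP_actual = Q̇_H/Ẇ = 11.20/3.920 = 2.857.
The reservoir spacing is ΔT = 296 − 264 = 32.00 K.
COP_Carnot = T_H/ΔT = 296.00/32.00 = 9.250.
η_II = COP_actual/COP_Carnot = 2.857/9.250 = 0.3089.

0.31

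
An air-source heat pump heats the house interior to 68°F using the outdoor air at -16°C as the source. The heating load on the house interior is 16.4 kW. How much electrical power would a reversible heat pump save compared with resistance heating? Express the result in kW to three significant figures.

14.4 kW

In absolute terms T_C = 257.15 K and T_H = 293.15 K, so ΔT = 36.00 K.
COP_Carnot = T_H/ΔT = 293.15/36.00 = 8.143.
Resistance heating needs Ẇ_res = Q̇_H = 16.40 kW; the reversible heat pump needs only Ẇ_hp = Q̇_H/COP = 2.014 kW.
Saving = 16.40 − 2.014 = 14.39 kW.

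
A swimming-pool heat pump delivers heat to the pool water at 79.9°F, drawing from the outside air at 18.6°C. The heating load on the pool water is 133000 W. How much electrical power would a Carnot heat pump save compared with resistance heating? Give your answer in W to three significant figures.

In absolute terms T_C = 291.75 K and T_H = 299.76 K, so ΔT = 8.011 K.
COP_Carnot = T_H/ΔT = 299.76/8.011 = 37.42.
Resistance heating needs Ẇ_res = Q̇_H = 133000 W; the reversible heat pump needs only Ẇ_hp = Q̇_H/COP = 3554 W.
Saving = 133000 − 3554 = 129400 W.

129000 W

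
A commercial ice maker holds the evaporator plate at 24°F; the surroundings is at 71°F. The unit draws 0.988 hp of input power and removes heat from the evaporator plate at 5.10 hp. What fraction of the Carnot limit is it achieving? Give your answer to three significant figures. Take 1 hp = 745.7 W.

COP_actual = Q̇_C/Ẇ = 5.100/0.9880 = 5.162.
In absolute terms T_C = 268.71 K and T_H = 294.82 K, so ΔT = 26.11 K.
COP_Carnot = T_C/ΔT = 268.71/26.11 = 10.29.
η_II = COP_actual/COP_Carnot = 5.162/10.29 = 0.5016.

0.502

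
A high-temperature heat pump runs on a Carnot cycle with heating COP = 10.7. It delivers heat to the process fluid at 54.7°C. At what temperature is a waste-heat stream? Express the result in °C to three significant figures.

COP_HP = T_H/(T_H − T_C) gives T_H − T_C = T_H/COP.
With T_H = 327.85 K, T_C = 327.85 × (1 − 1/10.7) = 297.21 K.
Converting, 297.21 K = 24.06°C.

24.1 °C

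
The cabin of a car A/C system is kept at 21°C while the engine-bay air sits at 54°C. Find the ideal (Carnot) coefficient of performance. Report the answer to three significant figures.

In absolute terms T_C = 294.15 K and T_H = 327.15 K, so ΔT = 33.00 K.
For a reversible cycle, COP_Carnot = T_C/ΔT = 294.15/33.00 = 8.914.

8.91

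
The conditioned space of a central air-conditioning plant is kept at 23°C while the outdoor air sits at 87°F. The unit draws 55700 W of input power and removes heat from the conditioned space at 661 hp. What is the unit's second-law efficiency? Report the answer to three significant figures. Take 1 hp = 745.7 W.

Converting, Q̇_C = 661.0 hp = 492900 W, so COP_actual = Q̇_C/Ẇ = 492900/55700 = 8.849.
In absolute terms T_C = 296.15 K and T_H = 303.71 K, so ΔT = 7.556 K.
COP_Carnot = T_C/ΔT = 296.15/7.556 = 39.20.
η_II = COP_actual/COP_Carnot = 8.849/39.20 = 0.2258.

0.226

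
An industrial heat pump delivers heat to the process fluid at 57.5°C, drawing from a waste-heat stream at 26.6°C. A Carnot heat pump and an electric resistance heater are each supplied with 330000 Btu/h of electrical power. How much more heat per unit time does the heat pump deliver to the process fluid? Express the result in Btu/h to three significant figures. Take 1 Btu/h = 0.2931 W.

In absolute terms T_C = 299.75 K and T_H = 330.65 K, so ΔT = 30.90 K.
COP_Carnot = T_H/ΔT = 330.65/30.90 = 10.70.
The heat pump delivers Q̇_H = COP × Ẇ = 3531000 Btu/h; the resistance heater delivers Ẇ = 330000 Btu/h.
Extra = (COP − 1)·Ẇ = 3201000 Btu/h.

3200000 Btu/h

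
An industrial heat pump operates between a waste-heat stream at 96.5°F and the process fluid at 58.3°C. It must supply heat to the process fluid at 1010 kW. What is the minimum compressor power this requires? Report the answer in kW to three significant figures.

In absolute terms T_C = 308.98 K and T_H = 331.45 K, so ΔT = 22.47 K.
COP_Carnot = T_H/ΔT = 331.45/22.47 = 14.75.
Ẇ_min = Q̇/COP_Carnot = 1010/14.75 = 68.46 kW.

68.5 kW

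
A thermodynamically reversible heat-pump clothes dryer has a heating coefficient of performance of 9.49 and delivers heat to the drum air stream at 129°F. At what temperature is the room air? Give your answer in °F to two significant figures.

67 °F

COP_HP = T_H/(T_H − T_C) gives T_H − T_C = T_H/COP.
With T_H = 327.04 K, T_C = 327.04 × (1 − 1/9.49) = 292.58 K.
Converting, 292.58 K = 66.97°F.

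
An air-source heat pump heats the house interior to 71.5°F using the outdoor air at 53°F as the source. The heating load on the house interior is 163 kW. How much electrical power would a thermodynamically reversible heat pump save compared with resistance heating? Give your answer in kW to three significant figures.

157 kW

In absolute terms T_C = 284.82 K and T_H = 295.09 K, so ΔT = 10.28 K.
COP_Carnot = T_H/ΔT = 295.09/10.28 = 28.71.
Resistance heating needs Ẇ_res = Q̇_H = 163.0 kW; the reversible heat pump needs only Ẇ_hp = Q̇_H/COP = 5.677 kW.
Saving = 163.0 − 5.677 = 157.3 kW.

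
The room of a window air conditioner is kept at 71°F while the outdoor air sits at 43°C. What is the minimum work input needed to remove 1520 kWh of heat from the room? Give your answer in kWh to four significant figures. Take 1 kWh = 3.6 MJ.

In absolute terms T_C = 294.82 K and T_H = 316.15 K, so ΔT = 21.33 K.
The reversible limit is COP_R = T_C/ΔT = 13.82, so W_min = Q_C/COP = Q_C·ΔT/T_C.
W_min = 1520 × 21.33/294.82 = 110.0 kWh.

110.0 kWh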